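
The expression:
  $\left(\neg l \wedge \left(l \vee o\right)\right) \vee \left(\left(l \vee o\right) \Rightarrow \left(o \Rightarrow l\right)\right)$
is always true.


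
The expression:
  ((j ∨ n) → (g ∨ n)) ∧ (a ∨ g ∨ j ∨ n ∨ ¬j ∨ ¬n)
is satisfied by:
  {n: True, g: True, j: False}
  {n: True, g: False, j: False}
  {g: True, n: False, j: False}
  {n: False, g: False, j: False}
  {j: True, n: True, g: True}
  {j: True, n: True, g: False}
  {j: True, g: True, n: False}


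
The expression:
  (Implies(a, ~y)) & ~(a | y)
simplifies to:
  ~a & ~y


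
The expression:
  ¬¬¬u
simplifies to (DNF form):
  ¬u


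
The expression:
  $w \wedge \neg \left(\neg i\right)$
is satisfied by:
  {i: True, w: True}


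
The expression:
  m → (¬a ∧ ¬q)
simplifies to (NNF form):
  (¬a ∧ ¬q) ∨ ¬m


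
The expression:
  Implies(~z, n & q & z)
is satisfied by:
  {z: True}


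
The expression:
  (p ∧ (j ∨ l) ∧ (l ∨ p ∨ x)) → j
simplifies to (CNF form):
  j ∨ ¬l ∨ ¬p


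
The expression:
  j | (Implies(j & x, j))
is always true.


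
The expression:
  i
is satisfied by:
  {i: True}


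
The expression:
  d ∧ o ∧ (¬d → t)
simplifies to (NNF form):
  d ∧ o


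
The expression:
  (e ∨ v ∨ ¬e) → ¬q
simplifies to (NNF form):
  ¬q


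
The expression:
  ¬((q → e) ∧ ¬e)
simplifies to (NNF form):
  e ∨ q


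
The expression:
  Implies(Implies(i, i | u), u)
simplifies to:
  u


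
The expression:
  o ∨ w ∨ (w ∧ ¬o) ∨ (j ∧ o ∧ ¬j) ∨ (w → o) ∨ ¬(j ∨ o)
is always true.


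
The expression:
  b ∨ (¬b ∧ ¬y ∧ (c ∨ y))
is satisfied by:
  {b: True, c: True, y: False}
  {b: True, y: False, c: False}
  {b: True, c: True, y: True}
  {b: True, y: True, c: False}
  {c: True, y: False, b: False}


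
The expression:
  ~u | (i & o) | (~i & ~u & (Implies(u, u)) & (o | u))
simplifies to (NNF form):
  ~u | (i & o)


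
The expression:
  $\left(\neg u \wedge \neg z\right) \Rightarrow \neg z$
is always true.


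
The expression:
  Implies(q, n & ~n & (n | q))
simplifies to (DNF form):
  ~q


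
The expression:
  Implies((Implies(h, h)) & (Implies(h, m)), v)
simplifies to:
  v | (h & ~m)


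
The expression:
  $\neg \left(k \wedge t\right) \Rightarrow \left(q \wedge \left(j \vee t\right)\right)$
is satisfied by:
  {t: True, j: True, k: True, q: True}
  {t: True, j: True, q: True, k: False}
  {t: True, k: True, q: True, j: False}
  {t: True, q: True, k: False, j: False}
  {t: True, j: True, k: True, q: False}
  {t: True, k: True, q: False, j: False}
  {j: True, q: True, k: True, t: False}
  {j: True, q: True, k: False, t: False}


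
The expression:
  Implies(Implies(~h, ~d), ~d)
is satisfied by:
  {h: False, d: False}
  {d: True, h: False}
  {h: True, d: False}


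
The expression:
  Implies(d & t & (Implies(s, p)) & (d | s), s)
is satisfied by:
  {s: True, t: False, d: False}
  {s: False, t: False, d: False}
  {d: True, s: True, t: False}
  {d: True, s: False, t: False}
  {t: True, s: True, d: False}
  {t: True, s: False, d: False}
  {t: True, d: True, s: True}


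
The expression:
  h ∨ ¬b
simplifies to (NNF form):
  h ∨ ¬b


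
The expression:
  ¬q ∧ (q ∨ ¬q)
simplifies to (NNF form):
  ¬q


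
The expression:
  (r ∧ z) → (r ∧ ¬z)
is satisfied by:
  {z: False, r: False}
  {r: True, z: False}
  {z: True, r: False}


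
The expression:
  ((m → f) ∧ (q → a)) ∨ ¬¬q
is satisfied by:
  {q: True, f: True, m: False}
  {q: True, f: False, m: False}
  {f: True, q: False, m: False}
  {q: False, f: False, m: False}
  {q: True, m: True, f: True}
  {q: True, m: True, f: False}
  {m: True, f: True, q: False}


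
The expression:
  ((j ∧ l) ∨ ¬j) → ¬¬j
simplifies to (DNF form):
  j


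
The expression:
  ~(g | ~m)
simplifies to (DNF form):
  m & ~g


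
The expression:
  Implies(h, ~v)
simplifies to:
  ~h | ~v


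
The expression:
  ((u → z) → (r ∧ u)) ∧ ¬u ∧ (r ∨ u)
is never true.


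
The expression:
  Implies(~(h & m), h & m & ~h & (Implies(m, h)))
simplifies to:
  h & m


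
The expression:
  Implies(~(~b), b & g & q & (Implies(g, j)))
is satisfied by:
  {j: True, g: True, q: True, b: False}
  {j: True, g: True, q: False, b: False}
  {j: True, q: True, g: False, b: False}
  {j: True, q: False, g: False, b: False}
  {g: True, q: True, j: False, b: False}
  {g: True, q: False, j: False, b: False}
  {q: True, j: False, g: False, b: False}
  {q: False, j: False, g: False, b: False}
  {b: True, j: True, g: True, q: True}


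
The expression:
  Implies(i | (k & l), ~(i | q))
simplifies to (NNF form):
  ~i & (~k | ~l | ~q)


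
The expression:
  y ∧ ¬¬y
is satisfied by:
  {y: True}


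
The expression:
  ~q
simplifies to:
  ~q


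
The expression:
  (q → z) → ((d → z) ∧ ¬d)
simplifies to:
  (q ∧ ¬z) ∨ ¬d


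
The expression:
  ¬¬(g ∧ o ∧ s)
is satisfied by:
  {g: True, s: True, o: True}


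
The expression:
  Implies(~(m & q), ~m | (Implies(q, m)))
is always true.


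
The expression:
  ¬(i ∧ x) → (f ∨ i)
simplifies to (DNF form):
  f ∨ i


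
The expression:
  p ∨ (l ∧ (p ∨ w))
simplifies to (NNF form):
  p ∨ (l ∧ w)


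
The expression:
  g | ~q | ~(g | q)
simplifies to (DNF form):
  g | ~q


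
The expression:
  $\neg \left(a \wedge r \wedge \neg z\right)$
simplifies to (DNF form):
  $z \vee \neg a \vee \neg r$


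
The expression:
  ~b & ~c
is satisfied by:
  {b: False, c: False}


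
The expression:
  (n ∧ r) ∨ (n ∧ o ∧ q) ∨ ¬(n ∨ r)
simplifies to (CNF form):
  (n ∨ ¬r) ∧ (r ∨ ¬r) ∧ (n ∨ o ∨ ¬n) ∧ (n ∨ o ∨ ¬r) ∧ (n ∨ q ∨ ¬n) ∧ (n ∨ q ∨ ¬r) ∧ (n ∨ ¬n ∨ ¬r) ∧ (o ∨ r ∨ ¬n) ∧ (o ∨ r ∨ ¬r) ∧ (q ∨ r ∨ ¬n) ∧ (q ∨ r ∨ ¬r) ∧ (r ∨ ¬n ∨ ¬r)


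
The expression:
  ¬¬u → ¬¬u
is always true.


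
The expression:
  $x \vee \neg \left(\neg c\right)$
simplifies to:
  $c \vee x$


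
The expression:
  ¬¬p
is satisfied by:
  {p: True}


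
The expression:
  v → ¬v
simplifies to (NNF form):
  ¬v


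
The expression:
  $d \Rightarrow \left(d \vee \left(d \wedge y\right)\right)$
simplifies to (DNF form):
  $\text{True}$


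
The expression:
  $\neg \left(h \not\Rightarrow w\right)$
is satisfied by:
  {w: True, h: False}
  {h: False, w: False}
  {h: True, w: True}


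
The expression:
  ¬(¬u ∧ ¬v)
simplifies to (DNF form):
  u ∨ v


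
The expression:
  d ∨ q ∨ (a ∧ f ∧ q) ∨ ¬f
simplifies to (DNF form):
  d ∨ q ∨ ¬f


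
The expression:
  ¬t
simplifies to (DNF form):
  ¬t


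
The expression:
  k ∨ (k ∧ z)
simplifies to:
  k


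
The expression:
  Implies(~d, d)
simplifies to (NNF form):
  d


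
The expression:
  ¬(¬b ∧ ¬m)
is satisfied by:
  {b: True, m: True}
  {b: True, m: False}
  {m: True, b: False}


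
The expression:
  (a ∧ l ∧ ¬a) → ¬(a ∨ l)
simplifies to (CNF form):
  True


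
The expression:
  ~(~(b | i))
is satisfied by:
  {i: True, b: True}
  {i: True, b: False}
  {b: True, i: False}


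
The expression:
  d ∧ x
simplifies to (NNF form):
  d ∧ x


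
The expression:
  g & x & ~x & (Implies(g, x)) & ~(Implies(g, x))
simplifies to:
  False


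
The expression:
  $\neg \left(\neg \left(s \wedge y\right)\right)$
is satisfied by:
  {s: True, y: True}


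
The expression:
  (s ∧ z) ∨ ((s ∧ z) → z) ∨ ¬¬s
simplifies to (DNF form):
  True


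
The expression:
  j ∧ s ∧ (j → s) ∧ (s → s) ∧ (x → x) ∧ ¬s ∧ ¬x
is never true.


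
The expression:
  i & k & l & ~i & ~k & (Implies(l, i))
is never true.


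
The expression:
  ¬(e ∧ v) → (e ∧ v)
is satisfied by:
  {e: True, v: True}


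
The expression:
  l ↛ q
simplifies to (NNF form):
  l ∧ ¬q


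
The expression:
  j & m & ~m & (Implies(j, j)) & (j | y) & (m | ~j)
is never true.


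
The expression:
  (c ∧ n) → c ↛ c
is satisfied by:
  {c: False, n: False}
  {n: True, c: False}
  {c: True, n: False}


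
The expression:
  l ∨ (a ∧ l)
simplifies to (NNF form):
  l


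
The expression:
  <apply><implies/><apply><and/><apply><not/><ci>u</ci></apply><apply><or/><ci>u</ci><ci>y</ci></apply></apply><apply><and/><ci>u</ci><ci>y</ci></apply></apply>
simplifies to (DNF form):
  <apply><or/><ci>u</ci><apply><not/><ci>y</ci></apply></apply>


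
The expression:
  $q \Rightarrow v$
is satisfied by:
  {v: True, q: False}
  {q: False, v: False}
  {q: True, v: True}


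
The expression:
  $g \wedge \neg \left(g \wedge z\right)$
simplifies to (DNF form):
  $g \wedge \neg z$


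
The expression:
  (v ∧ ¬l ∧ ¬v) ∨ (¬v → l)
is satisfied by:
  {v: True, l: True}
  {v: True, l: False}
  {l: True, v: False}


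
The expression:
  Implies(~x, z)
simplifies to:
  x | z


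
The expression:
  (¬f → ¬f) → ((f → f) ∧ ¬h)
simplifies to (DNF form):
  ¬h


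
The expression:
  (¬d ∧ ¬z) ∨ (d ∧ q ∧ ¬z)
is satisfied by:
  {q: True, z: False, d: False}
  {q: False, z: False, d: False}
  {d: True, q: True, z: False}


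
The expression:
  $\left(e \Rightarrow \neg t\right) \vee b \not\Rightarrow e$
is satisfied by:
  {e: False, t: False}
  {t: True, e: False}
  {e: True, t: False}


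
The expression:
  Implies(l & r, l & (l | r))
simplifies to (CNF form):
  True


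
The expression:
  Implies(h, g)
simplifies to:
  g | ~h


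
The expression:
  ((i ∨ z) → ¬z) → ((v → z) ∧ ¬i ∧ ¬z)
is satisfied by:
  {z: True, v: False, i: False}
  {i: True, z: True, v: False}
  {z: True, v: True, i: False}
  {i: True, z: True, v: True}
  {i: False, v: False, z: False}


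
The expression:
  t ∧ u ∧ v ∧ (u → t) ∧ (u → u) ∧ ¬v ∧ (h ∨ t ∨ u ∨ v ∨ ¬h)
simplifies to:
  False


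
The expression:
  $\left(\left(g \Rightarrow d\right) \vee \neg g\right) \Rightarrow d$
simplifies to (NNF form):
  $d \vee g$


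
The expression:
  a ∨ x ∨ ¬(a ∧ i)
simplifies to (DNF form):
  True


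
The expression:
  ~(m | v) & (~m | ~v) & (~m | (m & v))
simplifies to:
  ~m & ~v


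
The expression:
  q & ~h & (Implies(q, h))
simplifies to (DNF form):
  False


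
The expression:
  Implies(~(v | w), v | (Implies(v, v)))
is always true.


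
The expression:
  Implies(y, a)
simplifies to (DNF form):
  a | ~y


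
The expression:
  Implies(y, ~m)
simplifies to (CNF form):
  ~m | ~y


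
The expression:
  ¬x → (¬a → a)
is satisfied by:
  {a: True, x: True}
  {a: True, x: False}
  {x: True, a: False}


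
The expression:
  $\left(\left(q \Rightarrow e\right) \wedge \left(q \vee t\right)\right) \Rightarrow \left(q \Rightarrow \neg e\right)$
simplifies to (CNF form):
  $\neg e \vee \neg q$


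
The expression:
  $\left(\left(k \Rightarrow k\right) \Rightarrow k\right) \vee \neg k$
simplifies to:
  $\text{True}$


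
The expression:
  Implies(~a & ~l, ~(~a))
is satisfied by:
  {a: True, l: True}
  {a: True, l: False}
  {l: True, a: False}


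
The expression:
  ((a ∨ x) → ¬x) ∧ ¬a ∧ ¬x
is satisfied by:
  {x: False, a: False}


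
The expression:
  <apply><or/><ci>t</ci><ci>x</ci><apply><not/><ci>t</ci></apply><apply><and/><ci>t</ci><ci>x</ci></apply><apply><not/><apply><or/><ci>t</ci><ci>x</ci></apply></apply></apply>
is always true.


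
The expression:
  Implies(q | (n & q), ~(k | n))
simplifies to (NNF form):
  ~q | (~k & ~n)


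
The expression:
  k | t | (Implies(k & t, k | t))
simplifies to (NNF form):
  True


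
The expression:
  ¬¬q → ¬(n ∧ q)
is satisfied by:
  {q: False, n: False}
  {n: True, q: False}
  {q: True, n: False}


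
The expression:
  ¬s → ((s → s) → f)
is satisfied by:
  {s: True, f: True}
  {s: True, f: False}
  {f: True, s: False}


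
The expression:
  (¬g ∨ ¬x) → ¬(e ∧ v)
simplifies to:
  (g ∧ x) ∨ ¬e ∨ ¬v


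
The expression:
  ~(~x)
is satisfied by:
  {x: True}


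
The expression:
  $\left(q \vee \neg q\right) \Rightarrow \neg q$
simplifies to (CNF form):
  $\neg q$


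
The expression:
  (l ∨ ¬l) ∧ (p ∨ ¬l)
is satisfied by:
  {p: True, l: False}
  {l: False, p: False}
  {l: True, p: True}


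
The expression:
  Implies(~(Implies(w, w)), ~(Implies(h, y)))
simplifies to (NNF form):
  True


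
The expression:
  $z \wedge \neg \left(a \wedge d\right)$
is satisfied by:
  {z: True, d: False, a: False}
  {a: True, z: True, d: False}
  {d: True, z: True, a: False}


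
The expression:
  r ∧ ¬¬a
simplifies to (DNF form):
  a ∧ r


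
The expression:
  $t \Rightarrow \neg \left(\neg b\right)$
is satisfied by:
  {b: True, t: False}
  {t: False, b: False}
  {t: True, b: True}


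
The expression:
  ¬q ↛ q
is always true.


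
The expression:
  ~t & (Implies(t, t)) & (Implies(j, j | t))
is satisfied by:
  {t: False}


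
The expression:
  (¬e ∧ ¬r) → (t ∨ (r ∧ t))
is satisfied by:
  {r: True, t: True, e: True}
  {r: True, t: True, e: False}
  {r: True, e: True, t: False}
  {r: True, e: False, t: False}
  {t: True, e: True, r: False}
  {t: True, e: False, r: False}
  {e: True, t: False, r: False}


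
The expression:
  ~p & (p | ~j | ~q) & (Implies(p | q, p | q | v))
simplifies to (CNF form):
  ~p & (~j | ~q)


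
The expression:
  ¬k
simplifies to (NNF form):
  ¬k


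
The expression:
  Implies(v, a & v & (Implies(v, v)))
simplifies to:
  a | ~v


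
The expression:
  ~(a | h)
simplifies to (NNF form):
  ~a & ~h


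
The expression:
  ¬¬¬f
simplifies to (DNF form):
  ¬f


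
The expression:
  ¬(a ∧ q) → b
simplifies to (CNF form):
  (a ∨ b) ∧ (b ∨ q)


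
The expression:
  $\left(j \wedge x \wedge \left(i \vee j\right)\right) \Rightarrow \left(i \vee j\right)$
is always true.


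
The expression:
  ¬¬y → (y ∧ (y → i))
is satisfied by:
  {i: True, y: False}
  {y: False, i: False}
  {y: True, i: True}


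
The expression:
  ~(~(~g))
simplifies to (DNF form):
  ~g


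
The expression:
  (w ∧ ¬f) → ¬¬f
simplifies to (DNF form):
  f ∨ ¬w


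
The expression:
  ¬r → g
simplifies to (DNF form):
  g ∨ r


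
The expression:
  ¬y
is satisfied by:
  {y: False}


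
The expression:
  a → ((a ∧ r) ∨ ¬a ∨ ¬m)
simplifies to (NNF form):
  r ∨ ¬a ∨ ¬m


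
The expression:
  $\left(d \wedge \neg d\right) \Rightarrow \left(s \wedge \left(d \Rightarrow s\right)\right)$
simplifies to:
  $\text{True}$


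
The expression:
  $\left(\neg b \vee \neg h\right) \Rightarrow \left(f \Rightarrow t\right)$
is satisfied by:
  {b: True, t: True, h: True, f: False}
  {b: True, t: True, h: False, f: False}
  {t: True, h: True, b: False, f: False}
  {t: True, b: False, h: False, f: False}
  {b: True, h: True, t: False, f: False}
  {b: True, h: False, t: False, f: False}
  {h: True, b: False, t: False, f: False}
  {h: False, b: False, t: False, f: False}
  {f: True, b: True, t: True, h: True}
  {f: True, b: True, t: True, h: False}
  {f: True, t: True, h: True, b: False}
  {f: True, t: True, h: False, b: False}
  {f: True, b: True, h: True, t: False}


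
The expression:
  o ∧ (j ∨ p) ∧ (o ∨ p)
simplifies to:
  o ∧ (j ∨ p)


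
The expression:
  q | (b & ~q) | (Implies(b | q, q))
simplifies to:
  True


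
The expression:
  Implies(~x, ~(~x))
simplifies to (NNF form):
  x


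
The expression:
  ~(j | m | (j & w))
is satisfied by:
  {j: False, m: False}


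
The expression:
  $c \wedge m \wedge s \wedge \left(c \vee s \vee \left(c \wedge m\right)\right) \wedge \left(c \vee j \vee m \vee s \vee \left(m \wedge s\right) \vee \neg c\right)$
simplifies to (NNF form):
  $c \wedge m \wedge s$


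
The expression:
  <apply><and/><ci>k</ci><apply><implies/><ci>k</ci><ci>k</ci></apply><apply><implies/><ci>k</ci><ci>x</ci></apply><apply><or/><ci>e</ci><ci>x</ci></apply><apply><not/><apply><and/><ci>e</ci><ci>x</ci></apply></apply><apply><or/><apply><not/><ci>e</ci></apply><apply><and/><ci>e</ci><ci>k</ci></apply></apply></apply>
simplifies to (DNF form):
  <apply><and/><ci>k</ci><ci>x</ci><apply><not/><ci>e</ci></apply></apply>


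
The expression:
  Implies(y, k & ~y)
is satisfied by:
  {y: False}


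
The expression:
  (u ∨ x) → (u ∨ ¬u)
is always true.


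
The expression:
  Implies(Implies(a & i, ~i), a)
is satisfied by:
  {a: True}


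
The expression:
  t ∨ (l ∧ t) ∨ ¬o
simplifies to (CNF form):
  t ∨ ¬o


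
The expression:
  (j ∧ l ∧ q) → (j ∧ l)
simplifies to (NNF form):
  True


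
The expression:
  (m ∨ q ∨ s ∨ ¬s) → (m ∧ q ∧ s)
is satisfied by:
  {m: True, s: True, q: True}


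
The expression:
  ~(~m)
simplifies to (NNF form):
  m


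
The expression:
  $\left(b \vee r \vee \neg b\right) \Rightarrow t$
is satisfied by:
  {t: True}


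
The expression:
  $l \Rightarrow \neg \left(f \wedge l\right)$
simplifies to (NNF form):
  $\neg f \vee \neg l$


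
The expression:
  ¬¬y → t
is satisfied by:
  {t: True, y: False}
  {y: False, t: False}
  {y: True, t: True}


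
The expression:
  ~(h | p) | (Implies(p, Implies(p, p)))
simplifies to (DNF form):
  True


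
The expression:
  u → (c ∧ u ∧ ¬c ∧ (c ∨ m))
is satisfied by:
  {u: False}


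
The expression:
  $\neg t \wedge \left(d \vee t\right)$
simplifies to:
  $d \wedge \neg t$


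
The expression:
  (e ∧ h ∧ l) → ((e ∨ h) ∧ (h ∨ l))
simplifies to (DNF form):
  True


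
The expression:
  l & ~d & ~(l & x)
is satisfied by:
  {l: True, d: False, x: False}


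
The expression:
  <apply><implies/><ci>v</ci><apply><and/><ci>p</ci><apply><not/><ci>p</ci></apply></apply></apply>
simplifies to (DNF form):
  <apply><not/><ci>v</ci></apply>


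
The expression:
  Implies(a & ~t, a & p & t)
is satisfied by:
  {t: True, a: False}
  {a: False, t: False}
  {a: True, t: True}


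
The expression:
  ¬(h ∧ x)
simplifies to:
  ¬h ∨ ¬x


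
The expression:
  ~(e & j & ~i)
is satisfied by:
  {i: True, e: False, j: False}
  {e: False, j: False, i: False}
  {i: True, j: True, e: False}
  {j: True, e: False, i: False}
  {i: True, e: True, j: False}
  {e: True, i: False, j: False}
  {i: True, j: True, e: True}


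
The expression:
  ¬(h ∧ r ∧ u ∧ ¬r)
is always true.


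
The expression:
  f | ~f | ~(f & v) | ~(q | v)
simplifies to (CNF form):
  True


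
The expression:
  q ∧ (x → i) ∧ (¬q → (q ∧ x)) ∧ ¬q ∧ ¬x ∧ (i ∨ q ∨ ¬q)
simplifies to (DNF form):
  False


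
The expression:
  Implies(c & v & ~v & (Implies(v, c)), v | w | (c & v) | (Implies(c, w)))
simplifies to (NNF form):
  True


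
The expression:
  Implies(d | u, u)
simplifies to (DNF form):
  u | ~d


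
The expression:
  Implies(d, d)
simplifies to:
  True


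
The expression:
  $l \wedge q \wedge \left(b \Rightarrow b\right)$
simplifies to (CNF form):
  $l \wedge q$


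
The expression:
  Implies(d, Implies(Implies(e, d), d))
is always true.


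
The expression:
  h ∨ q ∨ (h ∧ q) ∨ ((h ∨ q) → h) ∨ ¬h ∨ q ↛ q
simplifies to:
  True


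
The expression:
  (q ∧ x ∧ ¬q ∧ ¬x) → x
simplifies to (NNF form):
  True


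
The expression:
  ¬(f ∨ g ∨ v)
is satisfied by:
  {g: False, v: False, f: False}


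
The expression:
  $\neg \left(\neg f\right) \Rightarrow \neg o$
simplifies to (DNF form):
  $\neg f \vee \neg o$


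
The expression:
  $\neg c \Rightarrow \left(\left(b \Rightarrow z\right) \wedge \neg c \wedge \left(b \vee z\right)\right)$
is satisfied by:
  {z: True, c: True}
  {z: True, c: False}
  {c: True, z: False}


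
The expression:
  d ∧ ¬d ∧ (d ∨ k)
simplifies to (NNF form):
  False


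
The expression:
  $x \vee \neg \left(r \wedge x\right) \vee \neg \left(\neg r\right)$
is always true.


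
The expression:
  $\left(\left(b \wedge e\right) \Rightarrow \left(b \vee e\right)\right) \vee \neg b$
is always true.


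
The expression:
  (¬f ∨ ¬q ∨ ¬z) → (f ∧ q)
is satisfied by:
  {f: True, q: True}


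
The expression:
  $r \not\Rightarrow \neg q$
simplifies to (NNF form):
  $q \wedge r$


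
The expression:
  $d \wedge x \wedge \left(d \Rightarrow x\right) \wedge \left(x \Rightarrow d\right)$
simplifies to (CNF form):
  $d \wedge x$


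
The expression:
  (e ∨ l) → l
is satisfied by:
  {l: True, e: False}
  {e: False, l: False}
  {e: True, l: True}


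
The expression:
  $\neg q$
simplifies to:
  $\neg q$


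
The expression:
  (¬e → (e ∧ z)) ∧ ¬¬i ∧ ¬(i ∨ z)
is never true.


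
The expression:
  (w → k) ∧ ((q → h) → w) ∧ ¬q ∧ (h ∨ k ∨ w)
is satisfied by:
  {k: True, w: True, q: False}


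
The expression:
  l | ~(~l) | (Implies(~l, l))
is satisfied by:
  {l: True}


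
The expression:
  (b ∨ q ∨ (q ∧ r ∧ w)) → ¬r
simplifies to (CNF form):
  (¬b ∨ ¬r) ∧ (¬q ∨ ¬r)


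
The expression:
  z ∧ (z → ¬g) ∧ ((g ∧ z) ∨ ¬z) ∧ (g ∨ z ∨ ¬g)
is never true.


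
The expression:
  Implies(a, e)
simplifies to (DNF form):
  e | ~a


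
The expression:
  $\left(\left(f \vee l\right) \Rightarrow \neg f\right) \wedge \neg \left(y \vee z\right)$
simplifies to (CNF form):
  $\neg f \wedge \neg y \wedge \neg z$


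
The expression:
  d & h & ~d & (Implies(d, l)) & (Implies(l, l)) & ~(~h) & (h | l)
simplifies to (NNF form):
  False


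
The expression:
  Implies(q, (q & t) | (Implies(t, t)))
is always true.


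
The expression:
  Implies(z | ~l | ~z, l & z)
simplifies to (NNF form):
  l & z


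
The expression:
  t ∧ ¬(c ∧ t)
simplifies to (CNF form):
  t ∧ ¬c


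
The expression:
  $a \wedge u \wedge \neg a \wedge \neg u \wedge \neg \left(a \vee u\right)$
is never true.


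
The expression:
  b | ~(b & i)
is always true.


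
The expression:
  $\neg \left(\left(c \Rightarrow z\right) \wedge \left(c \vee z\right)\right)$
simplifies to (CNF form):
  $\neg z$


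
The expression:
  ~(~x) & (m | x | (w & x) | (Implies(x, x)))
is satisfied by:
  {x: True}


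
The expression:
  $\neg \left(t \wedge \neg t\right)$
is always true.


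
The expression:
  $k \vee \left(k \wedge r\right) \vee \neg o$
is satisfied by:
  {k: True, o: False}
  {o: False, k: False}
  {o: True, k: True}


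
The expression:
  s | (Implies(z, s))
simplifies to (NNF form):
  s | ~z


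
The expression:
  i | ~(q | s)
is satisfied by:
  {i: True, s: False, q: False}
  {i: True, q: True, s: False}
  {i: True, s: True, q: False}
  {i: True, q: True, s: True}
  {q: False, s: False, i: False}


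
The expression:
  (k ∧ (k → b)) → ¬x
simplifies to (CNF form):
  ¬b ∨ ¬k ∨ ¬x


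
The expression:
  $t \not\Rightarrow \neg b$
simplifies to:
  $b \wedge t$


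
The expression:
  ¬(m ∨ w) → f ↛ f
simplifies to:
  m ∨ w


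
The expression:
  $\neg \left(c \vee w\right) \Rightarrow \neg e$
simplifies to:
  $c \vee w \vee \neg e$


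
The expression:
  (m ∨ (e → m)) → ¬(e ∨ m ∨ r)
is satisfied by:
  {e: True, m: False, r: False}
  {e: False, m: False, r: False}
  {r: True, e: True, m: False}


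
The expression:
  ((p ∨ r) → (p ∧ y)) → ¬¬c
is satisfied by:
  {r: True, c: True, y: False, p: False}
  {c: True, y: False, p: False, r: False}
  {r: True, c: True, p: True, y: False}
  {c: True, p: True, y: False, r: False}
  {c: True, r: True, y: True, p: False}
  {c: True, y: True, p: False, r: False}
  {r: True, c: True, p: True, y: True}
  {c: True, p: True, y: True, r: False}
  {r: True, y: False, p: False, c: False}
  {r: True, p: True, y: False, c: False}
  {p: True, r: False, y: False, c: False}
  {r: True, y: True, p: False, c: False}


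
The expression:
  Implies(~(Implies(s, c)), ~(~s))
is always true.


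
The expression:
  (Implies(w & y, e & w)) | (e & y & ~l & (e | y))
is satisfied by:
  {e: True, w: False, y: False}
  {w: False, y: False, e: False}
  {y: True, e: True, w: False}
  {y: True, w: False, e: False}
  {e: True, w: True, y: False}
  {w: True, e: False, y: False}
  {y: True, w: True, e: True}


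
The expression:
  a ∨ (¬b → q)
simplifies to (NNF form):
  a ∨ b ∨ q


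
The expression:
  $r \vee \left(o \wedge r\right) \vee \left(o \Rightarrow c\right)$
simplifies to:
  $c \vee r \vee \neg o$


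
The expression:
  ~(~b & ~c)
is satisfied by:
  {b: True, c: True}
  {b: True, c: False}
  {c: True, b: False}


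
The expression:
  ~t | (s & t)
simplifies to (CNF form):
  s | ~t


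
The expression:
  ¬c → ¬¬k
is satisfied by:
  {k: True, c: True}
  {k: True, c: False}
  {c: True, k: False}


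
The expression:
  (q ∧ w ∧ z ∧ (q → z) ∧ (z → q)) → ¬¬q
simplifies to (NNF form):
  True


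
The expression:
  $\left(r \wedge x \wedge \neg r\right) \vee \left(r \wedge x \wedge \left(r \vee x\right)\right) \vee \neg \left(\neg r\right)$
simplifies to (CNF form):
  $r$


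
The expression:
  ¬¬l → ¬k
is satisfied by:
  {l: False, k: False}
  {k: True, l: False}
  {l: True, k: False}


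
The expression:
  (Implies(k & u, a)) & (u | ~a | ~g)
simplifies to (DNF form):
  (a & u) | (~a & ~k) | (~a & ~u) | (~g & ~u)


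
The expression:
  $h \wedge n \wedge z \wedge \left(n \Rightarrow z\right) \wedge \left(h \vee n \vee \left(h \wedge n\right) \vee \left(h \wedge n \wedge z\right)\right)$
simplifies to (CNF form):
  $h \wedge n \wedge z$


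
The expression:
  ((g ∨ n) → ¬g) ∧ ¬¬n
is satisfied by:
  {n: True, g: False}


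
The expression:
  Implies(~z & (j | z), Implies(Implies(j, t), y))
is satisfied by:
  {y: True, z: True, t: False, j: False}
  {y: True, t: False, z: False, j: False}
  {z: True, y: False, t: False, j: False}
  {y: False, t: False, z: False, j: False}
  {j: True, y: True, z: True, t: False}
  {j: True, y: True, t: False, z: False}
  {j: True, z: True, y: False, t: False}
  {j: True, y: False, t: False, z: False}
  {y: True, t: True, z: True, j: False}
  {y: True, t: True, j: False, z: False}
  {t: True, z: True, j: False, y: False}
  {t: True, j: False, z: False, y: False}
  {y: True, t: True, j: True, z: True}
  {y: True, t: True, j: True, z: False}
  {t: True, j: True, z: True, y: False}


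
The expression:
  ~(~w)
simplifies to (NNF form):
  w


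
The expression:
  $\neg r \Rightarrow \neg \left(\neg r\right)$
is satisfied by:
  {r: True}


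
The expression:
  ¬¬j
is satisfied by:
  {j: True}


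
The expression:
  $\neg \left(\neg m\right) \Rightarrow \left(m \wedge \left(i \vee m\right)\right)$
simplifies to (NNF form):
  $\text{True}$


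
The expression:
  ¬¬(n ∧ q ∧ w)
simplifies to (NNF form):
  n ∧ q ∧ w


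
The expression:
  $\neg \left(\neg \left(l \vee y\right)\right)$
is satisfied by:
  {y: True, l: True}
  {y: True, l: False}
  {l: True, y: False}


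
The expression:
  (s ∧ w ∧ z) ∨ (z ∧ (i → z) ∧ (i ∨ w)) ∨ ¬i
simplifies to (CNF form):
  z ∨ ¬i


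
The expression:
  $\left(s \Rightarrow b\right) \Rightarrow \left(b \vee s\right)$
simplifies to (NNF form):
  $b \vee s$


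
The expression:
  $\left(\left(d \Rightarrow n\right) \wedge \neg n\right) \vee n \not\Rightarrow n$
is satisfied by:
  {n: False, d: False}


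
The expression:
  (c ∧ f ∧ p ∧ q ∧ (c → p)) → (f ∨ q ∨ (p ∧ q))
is always true.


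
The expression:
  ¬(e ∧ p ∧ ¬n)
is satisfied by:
  {n: True, p: False, e: False}
  {p: False, e: False, n: False}
  {n: True, e: True, p: False}
  {e: True, p: False, n: False}
  {n: True, p: True, e: False}
  {p: True, n: False, e: False}
  {n: True, e: True, p: True}


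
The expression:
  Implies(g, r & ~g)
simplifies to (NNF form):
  ~g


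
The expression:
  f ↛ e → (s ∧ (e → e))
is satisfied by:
  {e: True, s: True, f: False}
  {e: True, s: False, f: False}
  {s: True, e: False, f: False}
  {e: False, s: False, f: False}
  {f: True, e: True, s: True}
  {f: True, e: True, s: False}
  {f: True, s: True, e: False}


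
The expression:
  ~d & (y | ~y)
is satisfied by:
  {d: False}


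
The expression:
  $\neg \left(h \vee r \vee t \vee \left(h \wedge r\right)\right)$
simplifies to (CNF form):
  $\neg h \wedge \neg r \wedge \neg t$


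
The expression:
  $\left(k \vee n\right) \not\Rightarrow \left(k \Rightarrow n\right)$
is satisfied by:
  {k: True, n: False}


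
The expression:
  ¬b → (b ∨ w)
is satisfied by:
  {b: True, w: True}
  {b: True, w: False}
  {w: True, b: False}


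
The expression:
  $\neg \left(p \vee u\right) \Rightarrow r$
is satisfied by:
  {r: True, u: True, p: True}
  {r: True, u: True, p: False}
  {r: True, p: True, u: False}
  {r: True, p: False, u: False}
  {u: True, p: True, r: False}
  {u: True, p: False, r: False}
  {p: True, u: False, r: False}


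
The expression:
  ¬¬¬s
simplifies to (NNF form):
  ¬s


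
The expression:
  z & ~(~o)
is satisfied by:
  {z: True, o: True}


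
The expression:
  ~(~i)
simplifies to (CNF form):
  i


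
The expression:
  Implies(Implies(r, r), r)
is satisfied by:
  {r: True}


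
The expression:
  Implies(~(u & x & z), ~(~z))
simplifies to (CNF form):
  z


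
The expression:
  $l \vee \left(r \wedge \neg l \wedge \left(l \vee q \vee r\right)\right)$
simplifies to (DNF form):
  $l \vee r$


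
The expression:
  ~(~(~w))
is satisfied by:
  {w: False}


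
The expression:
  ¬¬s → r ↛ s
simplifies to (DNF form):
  ¬s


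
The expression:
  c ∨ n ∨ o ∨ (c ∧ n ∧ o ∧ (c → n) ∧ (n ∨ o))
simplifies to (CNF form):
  c ∨ n ∨ o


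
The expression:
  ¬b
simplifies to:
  ¬b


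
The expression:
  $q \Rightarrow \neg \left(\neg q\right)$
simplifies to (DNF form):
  $\text{True}$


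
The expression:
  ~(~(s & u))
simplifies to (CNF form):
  s & u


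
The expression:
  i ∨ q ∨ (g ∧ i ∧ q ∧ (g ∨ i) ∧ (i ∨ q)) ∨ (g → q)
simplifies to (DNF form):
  i ∨ q ∨ ¬g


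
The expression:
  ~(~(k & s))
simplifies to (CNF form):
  k & s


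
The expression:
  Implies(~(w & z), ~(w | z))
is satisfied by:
  {w: False, z: False}
  {z: True, w: True}


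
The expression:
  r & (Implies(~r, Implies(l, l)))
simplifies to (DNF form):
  r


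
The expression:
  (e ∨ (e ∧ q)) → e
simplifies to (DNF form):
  True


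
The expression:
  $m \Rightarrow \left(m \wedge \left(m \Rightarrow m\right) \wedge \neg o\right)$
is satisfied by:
  {m: False, o: False}
  {o: True, m: False}
  {m: True, o: False}


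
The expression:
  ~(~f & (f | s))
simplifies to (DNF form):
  f | ~s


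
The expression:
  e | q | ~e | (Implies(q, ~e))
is always true.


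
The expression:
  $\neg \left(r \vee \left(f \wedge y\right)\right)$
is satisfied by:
  {r: False, y: False, f: False}
  {f: True, r: False, y: False}
  {y: True, r: False, f: False}


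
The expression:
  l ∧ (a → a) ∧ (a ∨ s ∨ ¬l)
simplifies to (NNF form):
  l ∧ (a ∨ s)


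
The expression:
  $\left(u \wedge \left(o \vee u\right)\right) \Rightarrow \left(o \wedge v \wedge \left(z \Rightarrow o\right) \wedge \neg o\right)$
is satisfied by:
  {u: False}


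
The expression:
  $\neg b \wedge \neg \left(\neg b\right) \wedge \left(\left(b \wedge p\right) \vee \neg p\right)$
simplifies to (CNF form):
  $\text{False}$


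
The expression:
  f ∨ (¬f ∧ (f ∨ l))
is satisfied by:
  {l: True, f: True}
  {l: True, f: False}
  {f: True, l: False}


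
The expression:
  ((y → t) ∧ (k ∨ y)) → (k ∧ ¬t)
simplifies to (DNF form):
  (¬k ∧ ¬y) ∨ ¬t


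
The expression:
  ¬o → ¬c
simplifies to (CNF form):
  o ∨ ¬c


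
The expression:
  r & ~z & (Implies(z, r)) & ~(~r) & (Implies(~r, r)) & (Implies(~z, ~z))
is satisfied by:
  {r: True, z: False}


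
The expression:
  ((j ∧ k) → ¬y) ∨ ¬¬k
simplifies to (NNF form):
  True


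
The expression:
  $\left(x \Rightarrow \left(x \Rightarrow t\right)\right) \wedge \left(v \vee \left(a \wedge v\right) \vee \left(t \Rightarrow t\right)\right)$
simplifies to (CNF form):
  $t \vee \neg x$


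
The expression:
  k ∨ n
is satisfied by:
  {n: True, k: True}
  {n: True, k: False}
  {k: True, n: False}


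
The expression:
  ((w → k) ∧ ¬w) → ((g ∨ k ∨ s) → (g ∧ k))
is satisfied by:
  {w: True, g: True, k: True, s: False}
  {w: True, g: True, k: True, s: True}
  {w: True, g: True, s: False, k: False}
  {w: True, g: True, s: True, k: False}
  {w: True, k: True, s: False, g: False}
  {w: True, k: True, s: True, g: False}
  {w: True, s: False, k: False, g: False}
  {w: True, k: False, s: True, g: False}
  {s: False, k: True, g: True, w: False}
  {g: True, k: True, s: True, w: False}
  {g: False, s: False, k: False, w: False}


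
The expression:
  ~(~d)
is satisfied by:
  {d: True}


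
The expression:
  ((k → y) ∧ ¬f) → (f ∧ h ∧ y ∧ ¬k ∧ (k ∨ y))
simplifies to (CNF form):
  (f ∨ k) ∧ (f ∨ ¬y)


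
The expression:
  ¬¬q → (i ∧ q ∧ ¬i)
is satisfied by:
  {q: False}


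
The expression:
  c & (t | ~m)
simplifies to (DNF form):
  (c & t) | (c & ~m)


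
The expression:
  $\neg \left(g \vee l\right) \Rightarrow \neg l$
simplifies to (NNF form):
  $\text{True}$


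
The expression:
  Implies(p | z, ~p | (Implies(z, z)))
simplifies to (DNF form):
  True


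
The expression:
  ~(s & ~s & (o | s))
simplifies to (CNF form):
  True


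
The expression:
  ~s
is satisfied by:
  {s: False}


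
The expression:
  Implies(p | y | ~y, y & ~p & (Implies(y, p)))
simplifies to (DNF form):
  False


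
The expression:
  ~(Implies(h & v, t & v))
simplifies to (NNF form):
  h & v & ~t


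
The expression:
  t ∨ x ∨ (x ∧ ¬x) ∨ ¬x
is always true.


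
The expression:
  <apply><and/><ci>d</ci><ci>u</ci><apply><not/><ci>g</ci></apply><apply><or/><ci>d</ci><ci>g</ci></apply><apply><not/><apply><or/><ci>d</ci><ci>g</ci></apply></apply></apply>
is never true.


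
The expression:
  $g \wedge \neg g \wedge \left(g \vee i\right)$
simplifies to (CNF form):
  $\text{False}$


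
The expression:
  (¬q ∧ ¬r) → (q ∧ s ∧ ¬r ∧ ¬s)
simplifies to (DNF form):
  q ∨ r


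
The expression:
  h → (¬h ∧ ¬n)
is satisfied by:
  {h: False}


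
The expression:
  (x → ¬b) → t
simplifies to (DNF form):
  t ∨ (b ∧ x)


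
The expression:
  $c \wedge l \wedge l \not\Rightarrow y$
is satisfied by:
  {c: True, l: True, y: False}


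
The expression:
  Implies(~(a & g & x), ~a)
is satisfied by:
  {x: True, g: True, a: False}
  {x: True, g: False, a: False}
  {g: True, x: False, a: False}
  {x: False, g: False, a: False}
  {x: True, a: True, g: True}


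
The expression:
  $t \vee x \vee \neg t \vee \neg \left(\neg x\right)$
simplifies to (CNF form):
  $\text{True}$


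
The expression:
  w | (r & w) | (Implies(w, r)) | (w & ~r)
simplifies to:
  True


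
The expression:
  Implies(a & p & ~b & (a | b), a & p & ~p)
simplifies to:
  b | ~a | ~p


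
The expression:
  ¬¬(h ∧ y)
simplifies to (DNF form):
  h ∧ y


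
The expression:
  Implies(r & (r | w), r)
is always true.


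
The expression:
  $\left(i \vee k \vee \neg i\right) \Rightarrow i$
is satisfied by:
  {i: True}


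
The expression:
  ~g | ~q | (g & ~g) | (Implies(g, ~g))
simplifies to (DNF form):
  ~g | ~q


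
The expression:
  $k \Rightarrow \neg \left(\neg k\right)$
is always true.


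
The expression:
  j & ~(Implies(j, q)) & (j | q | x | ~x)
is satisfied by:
  {j: True, q: False}


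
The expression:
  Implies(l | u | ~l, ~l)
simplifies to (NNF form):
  ~l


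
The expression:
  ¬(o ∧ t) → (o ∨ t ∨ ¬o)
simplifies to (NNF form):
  True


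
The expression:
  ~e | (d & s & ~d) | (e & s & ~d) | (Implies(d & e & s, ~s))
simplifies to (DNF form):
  ~d | ~e | ~s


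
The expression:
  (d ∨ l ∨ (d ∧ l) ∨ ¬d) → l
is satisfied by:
  {l: True}


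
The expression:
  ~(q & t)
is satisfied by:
  {t: False, q: False}
  {q: True, t: False}
  {t: True, q: False}


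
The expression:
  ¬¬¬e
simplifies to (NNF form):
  ¬e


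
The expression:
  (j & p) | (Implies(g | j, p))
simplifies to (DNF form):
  p | (~g & ~j)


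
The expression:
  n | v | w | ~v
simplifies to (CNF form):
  True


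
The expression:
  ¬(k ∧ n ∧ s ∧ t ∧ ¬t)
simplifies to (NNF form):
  True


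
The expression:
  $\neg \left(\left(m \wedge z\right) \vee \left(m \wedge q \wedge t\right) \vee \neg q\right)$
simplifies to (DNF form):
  $\left(q \wedge \neg m\right) \vee \left(q \wedge \neg m \wedge \neg t\right) \vee \left(q \wedge \neg m \wedge \neg z\right) \vee \left(q \wedge \neg t \wedge \neg z\right)$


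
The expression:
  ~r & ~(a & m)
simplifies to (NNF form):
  ~r & (~a | ~m)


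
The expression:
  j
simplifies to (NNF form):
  j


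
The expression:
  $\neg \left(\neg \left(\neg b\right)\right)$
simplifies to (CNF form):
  $\neg b$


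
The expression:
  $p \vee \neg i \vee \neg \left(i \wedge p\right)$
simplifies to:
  $\text{True}$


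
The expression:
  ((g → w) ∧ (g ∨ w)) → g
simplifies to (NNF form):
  g ∨ ¬w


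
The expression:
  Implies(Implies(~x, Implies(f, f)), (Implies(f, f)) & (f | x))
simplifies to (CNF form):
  f | x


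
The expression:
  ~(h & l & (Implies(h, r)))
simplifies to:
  ~h | ~l | ~r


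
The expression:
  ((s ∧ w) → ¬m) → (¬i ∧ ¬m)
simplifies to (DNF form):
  (m ∧ ¬m) ∨ (¬i ∧ ¬m) ∨ (m ∧ s ∧ w) ∨ (m ∧ s ∧ ¬m) ∨ (m ∧ w ∧ ¬m) ∨ (s ∧ w ∧ ¬i) ∨ (s ∧ ¬i ∧ ¬m) ∨ (w ∧ ¬i ∧ ¬m)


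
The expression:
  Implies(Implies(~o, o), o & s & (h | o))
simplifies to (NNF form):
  s | ~o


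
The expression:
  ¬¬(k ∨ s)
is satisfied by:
  {k: True, s: True}
  {k: True, s: False}
  {s: True, k: False}


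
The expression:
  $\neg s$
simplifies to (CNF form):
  $\neg s$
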